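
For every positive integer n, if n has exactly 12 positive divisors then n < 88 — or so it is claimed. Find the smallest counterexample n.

n = 90

A counterexample is any positive integer n such that n has exactly 12 positive divisors but the claim fails; we check each in order.
n = 60: τ(60) = 12; 60 < 88.
n = 72: τ(72) = 12; 72 < 88.
n = 84: τ(84) = 12; 84 < 88.
n = 90: τ(90) = 12; 90 ≥ 88.
Thus n = 90 disproves the claim, and no smaller n works.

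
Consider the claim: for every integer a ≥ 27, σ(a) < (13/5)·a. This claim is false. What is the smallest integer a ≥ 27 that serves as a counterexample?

We need the least integer a ≥ 27 for which the claim fails.
The first 33 eligible values, up to a = 59, all satisfy the conclusion.
a = 60: σ(60) = 168; 168 ≥ 156.
Hence a = 60 is a counterexample.

a = 60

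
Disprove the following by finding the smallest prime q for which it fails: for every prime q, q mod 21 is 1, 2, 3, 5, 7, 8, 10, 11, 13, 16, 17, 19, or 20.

We need the least prime q for which the claim fails.
For q = 2, 3, 5, 7, …, 53, 59, 61 the conclusion holds.
q = 67: 67 mod 21 = 4 — not in {1, 2, 3, 5, 7, 8, 10, 11, 13, 16, 17, 19, 20}.
Hence q = 67 is a counterexample.

q = 67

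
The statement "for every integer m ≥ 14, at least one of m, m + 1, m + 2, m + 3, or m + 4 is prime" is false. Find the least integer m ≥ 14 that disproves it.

m = 24

Check each integer m ≥ 14 in order until m, m + 1, m + 2, m + 3, m + 4 are all composite.
For m = 14, 15, 16, 17, 18, 19, 20, 21, 22, 23 the conclusion holds.
m = 24: 24 = 2 × 12; 25 = 5 × 5; 26 = 2 × 13; 27 = 3 × 9; 28 = 2 × 14 — all composite.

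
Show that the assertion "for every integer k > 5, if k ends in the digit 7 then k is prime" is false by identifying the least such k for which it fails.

We need the least integer k > 5 for which k ends in the digit 7 but k is not prime.
For k = 7, 17 the conclusion holds.
k = 27: 27 ends in 7; 27 = 3 × 9, composite.

k = 27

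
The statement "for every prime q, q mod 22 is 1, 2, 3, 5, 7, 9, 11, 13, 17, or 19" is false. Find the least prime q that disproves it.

q = 37

Check each prime q in order until the claim fails.
For q = 2, 3, 5, 7, …, 23, 29, 31 the conclusion holds.
q = 37: 37 mod 22 = 15 — not in {1, 2, 3, 5, 7, 9, 11, 13, 17, 19}.
So q = 37 is the smallest counterexample.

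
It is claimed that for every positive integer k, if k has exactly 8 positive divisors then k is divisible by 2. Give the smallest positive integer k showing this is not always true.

k = 105

A counterexample is any positive integer k such that k has exactly 8 positive divisors but k is not divisible by 2; we check each in order.
For k = 24, 30, 40, 42, …, 88, 102, 104 the conclusion holds.
k = 105: τ(105) = 8; 105 mod 2 = 1.
Thus k = 105 disproves the claim, and no smaller k works.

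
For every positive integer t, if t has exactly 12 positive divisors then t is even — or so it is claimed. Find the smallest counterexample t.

t = 315

Check each positive integer t in order until t has exactly 12 positive divisors but t is odd.
The first 24 eligible values, up to t = 308, all satisfy the conclusion.
t = 315: divisors of 315: 12 divisors; 315 is odd.
Thus t = 315 disproves the claim, and no smaller t works.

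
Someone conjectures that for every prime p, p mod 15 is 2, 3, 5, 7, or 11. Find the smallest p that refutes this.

p = 13

A counterexample is any prime p such that the claim fails; we check each in order.
The first 5 eligible values, up to p = 11, all satisfy the conclusion.
p = 13: 13 mod 15 = 13 — not in {2, 3, 5, 7, 11}.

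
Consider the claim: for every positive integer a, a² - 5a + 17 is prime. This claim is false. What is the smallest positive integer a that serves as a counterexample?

For a = 1, 2, 3, 4, …, 10, 11, 12 the conclusion holds.
a = 13: a² - 5a + 17 = 121 = 11 × 11, composite.
So a = 13 is the smallest counterexample.

a = 13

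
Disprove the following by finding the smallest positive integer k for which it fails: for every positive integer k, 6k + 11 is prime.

k = 4

We need the least positive integer k for which 6k + 11 is not prime.
k = 1: 6k + 11 = 17, prime.
k = 2: 6k + 11 = 23, prime.
k = 3: 6k + 11 = 29, prime.
k = 4: 6k + 11 = 35 = 5 × 7, composite.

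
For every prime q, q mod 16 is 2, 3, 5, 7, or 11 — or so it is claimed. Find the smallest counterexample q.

q = 13

We need the least prime q for which the claim fails.
The first 5 eligible values, up to q = 11, all satisfy the conclusion.
q = 13: 13 mod 16 = 13 — not in {2, 3, 5, 7, 11}.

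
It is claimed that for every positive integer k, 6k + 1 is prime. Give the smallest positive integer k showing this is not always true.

k = 4

Check each positive integer k in order until 6k + 1 is not prime.
For k = 1, 2, 3 the conclusion holds.
k = 4: 6k + 1 = 25 = 5 × 5, composite.
So k = 4 is the smallest counterexample.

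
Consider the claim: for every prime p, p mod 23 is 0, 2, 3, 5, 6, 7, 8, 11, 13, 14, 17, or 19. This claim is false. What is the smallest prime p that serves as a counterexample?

A counterexample is any prime p such that the claim fails; we check each in order.
For p = 2, 3, 5, 7, …, 29, 31, 37 the conclusion holds.
p = 41: 41 mod 23 = 18 — not in {0, 2, 3, 5, 6, 7, 8, 11, 13, 14, 17, 19}.
Hence p = 41 is a counterexample.

p = 41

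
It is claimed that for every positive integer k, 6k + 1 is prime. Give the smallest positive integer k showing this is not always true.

k = 1: 6k + 1 = 7, prime.
k = 2: 6k + 1 = 13, prime.
k = 3: 6k + 1 = 19, prime.
k = 4: 6k + 1 = 25 = 5 × 5, composite.

k = 4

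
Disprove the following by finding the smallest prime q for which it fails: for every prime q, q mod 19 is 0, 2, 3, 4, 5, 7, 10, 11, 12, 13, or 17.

q = 37

Check each prime q in order until the claim fails.
The first 11 eligible values, up to q = 31, all satisfy the conclusion.
q = 37: 37 mod 19 = 18 — not in {0, 2, 3, 4, 5, 7, 10, 11, 12, 13, 17}.
So q = 37 is the smallest counterexample.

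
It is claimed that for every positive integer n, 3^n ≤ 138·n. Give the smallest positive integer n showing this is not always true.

n = 7

We need the least positive integer n for which 3^n > 138·n.
n = 1: 3^n = 3 and 138·n = 138, so 3 ≤ 138.
n = 2: 3^n = 9 and 138·n = 276, so 9 ≤ 276.
n = 3: 3^n = 27 and 138·n = 414, so 27 ≤ 414.
n = 4: 3^n = 81 and 138·n = 552, so 81 ≤ 552.
n = 5: 3^n = 243 and 138·n = 690, so 243 ≤ 690.
n = 6: 3^n = 729 and 138·n = 828, so 729 ≤ 828.
n = 7: 3^n = 2187 and 138·n = 966, so 2187 > 966.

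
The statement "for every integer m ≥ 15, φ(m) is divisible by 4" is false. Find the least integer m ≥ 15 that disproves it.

For m = 15, 16, 17 the conclusion holds.
m = 18: φ(18) = 6; 6 mod 4 = 2.
Thus m = 18 disproves the claim, and no smaller m works.

m = 18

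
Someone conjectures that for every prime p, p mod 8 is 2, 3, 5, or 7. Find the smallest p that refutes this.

p = 17

For p = 2, 3, 5, 7, 11, 13 the conclusion holds.
p = 17: 17 mod 8 = 1 — not in {2, 3, 5, 7}.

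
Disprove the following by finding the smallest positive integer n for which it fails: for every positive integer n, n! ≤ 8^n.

A counterexample is any positive integer n such that n! > 8^n; we check each in order.
For n = 1, 2, 3, 4, …, 17, 18, 19 the conclusion holds.
n = 20: n! = 2432902008176640000 and 8^n = 1152921504606846976, so 2432902008176640000 > 1152921504606846976.

n = 20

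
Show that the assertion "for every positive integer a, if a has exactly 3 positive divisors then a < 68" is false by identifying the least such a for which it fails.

We need the least positive integer a for which a has exactly 3 positive divisors but the claim fails.
a = 4: τ(4) = 3; 4 < 68.
a = 9: τ(9) = 3; 9 < 68.
a = 25: τ(25) = 3; 25 < 68.
a = 49: τ(49) = 3; 49 < 68.
a = 121: τ(121) = 3; 121 ≥ 68.

a = 121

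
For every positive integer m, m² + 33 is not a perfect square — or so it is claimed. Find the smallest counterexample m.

For m = 1, 2, 3 the conclusion holds.
m = 4: 4² + 33 = 49 = 7², a perfect square.
Hence m = 4 is a counterexample.

m = 4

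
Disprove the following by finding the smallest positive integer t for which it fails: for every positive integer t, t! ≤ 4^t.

Check each positive integer t in order until t! > 4^t.
t = 1: t! = 1 and 4^t = 4, so 1 ≤ 4.
t = 2: t! = 2 and 4^t = 16, so 2 ≤ 16.
t = 3: t! = 6 and 4^t = 64, so 6 ≤ 64.
t = 4: t! = 24 and 4^t = 256, so 24 ≤ 256.
t = 5: t! = 120 and 4^t = 1024, so 120 ≤ 1024.
t = 6: t! = 720 and 4^t = 4096, so 720 ≤ 4096.
t = 7: t! = 5040 and 4^t = 16384, so 5040 ≤ 16384.
t = 8: t! = 40320 and 4^t = 65536, so 40320 ≤ 65536.
t = 9: t! = 362880 and 4^t = 262144, so 362880 > 262144.
So t = 9 is the smallest counterexample.

t = 9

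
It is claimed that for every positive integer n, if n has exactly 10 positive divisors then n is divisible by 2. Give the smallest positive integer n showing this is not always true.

The first 9 eligible values, up to n = 368, all satisfy the conclusion.
n = 405: τ(405) = 10; 405 mod 2 = 1.
Hence n = 405 is a counterexample.

n = 405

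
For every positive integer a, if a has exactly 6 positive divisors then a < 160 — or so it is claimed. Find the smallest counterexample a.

Check each positive integer a in order until a has exactly 6 positive divisors but the claim fails.
The first 22 eligible values, up to a = 153, all satisfy the conclusion.
a = 164: τ(164) = 6; 164 ≥ 160.
Hence a = 164 is a counterexample.

a = 164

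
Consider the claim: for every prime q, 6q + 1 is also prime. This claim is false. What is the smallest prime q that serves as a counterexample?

q = 19

Check each prime q in order until 6q + 1 is not prime.
q = 2: 6q + 1 = 13, prime.
q = 3: 6q + 1 = 19, prime.
q = 5: 6q + 1 = 31, prime.
q = 7: 6q + 1 = 43, prime.
q = 11: 6q + 1 = 67, prime.
q = 13: 6q + 1 = 79, prime.
q = 17: 6q + 1 = 103, prime.
q = 19: 6q + 1 = 115 = 5 × 23, not prime.
So q = 19 is the smallest counterexample.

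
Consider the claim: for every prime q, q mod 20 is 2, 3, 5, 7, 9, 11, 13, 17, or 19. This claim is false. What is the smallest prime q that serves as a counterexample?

A counterexample is any prime q such that the claim fails; we check each in order.
The first 12 eligible values, up to q = 37, all satisfy the conclusion.
q = 41: 41 mod 20 = 1 — not in {2, 3, 5, 7, 9, 11, 13, 17, 19}.

q = 41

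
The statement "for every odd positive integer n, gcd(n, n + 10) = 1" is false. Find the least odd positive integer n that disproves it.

n = 5

A counterexample is any odd positive integer n such that gcd(n, n + 10) > 1; we check each in order.
For n = 1, 3 the conclusion holds.
n = 5: gcd(5, 15) = 5.
So n = 5 is the smallest counterexample.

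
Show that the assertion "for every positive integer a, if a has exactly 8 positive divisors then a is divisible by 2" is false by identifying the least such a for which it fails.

a = 105

Check each positive integer a in order until a has exactly 8 positive divisors but a is not divisible by 2.
For a = 24, 30, 40, 42, …, 88, 102, 104 the conclusion holds.
a = 105: τ(105) = 8; 105 mod 2 = 1.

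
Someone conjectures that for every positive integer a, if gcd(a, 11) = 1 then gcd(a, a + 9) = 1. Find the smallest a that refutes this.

a = 3

Check each positive integer a in order until gcd(a, 11) = 1 but gcd(a, a + 9) > 1.
For a = 1, 2 the conclusion holds.
a = 3: gcd(3, 12) = 3.
Thus a = 3 disproves the claim, and no smaller a works.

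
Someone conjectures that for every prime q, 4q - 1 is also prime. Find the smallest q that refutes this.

For q = 2, 3, 5 the conclusion holds.
q = 7: 4q - 1 = 27 = 3 × 9, not prime.
Hence q = 7 is a counterexample.

q = 7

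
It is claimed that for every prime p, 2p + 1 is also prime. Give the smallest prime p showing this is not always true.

We need the least prime p for which 2p + 1 is not prime.
For p = 2, 3, 5 the conclusion holds.
p = 7: 2p + 1 = 15 = 3 × 5, not prime.
Hence p = 7 is a counterexample.

p = 7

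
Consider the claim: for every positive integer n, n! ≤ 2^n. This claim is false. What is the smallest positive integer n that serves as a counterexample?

n = 4

Check each positive integer n in order until n! > 2^n.
For n = 1, 2, 3 the conclusion holds.
n = 4: n! = 24 and 2^n = 16, so 24 > 16.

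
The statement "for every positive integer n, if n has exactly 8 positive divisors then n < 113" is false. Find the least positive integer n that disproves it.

For n = 24, 30, 40, 42, …, 104, 105, 110 the conclusion holds.
n = 114: τ(114) = 8; 114 ≥ 113.

n = 114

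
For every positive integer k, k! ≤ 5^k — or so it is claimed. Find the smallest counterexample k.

k = 12

Check each positive integer k in order until k! > 5^k.
For k = 1, 2, 3, 4, …, 9, 10, 11 the conclusion holds.
k = 12: k! = 479001600 and 5^k = 244140625, so 479001600 > 244140625.
Thus k = 12 disproves the claim, and no smaller k works.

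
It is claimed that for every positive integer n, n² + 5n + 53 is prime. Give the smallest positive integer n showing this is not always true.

Check each positive integer n in order until n² + 5n + 53 is not prime.
For n = 1, 2 the conclusion holds.
n = 3: n² + 5n + 53 = 77 = 7 × 11, composite.
Hence n = 3 is a counterexample.

n = 3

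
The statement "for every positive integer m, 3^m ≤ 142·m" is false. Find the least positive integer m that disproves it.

A counterexample is any positive integer m such that 3^m > 142·m; we check each in order.
The first 6 eligible values, up to m = 6, all satisfy the conclusion.
m = 7: 3^m = 2187 and 142·m = 994, so 2187 > 994.

m = 7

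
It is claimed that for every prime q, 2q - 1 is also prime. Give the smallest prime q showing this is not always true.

Check each prime q in order until 2q - 1 is not prime.
q = 2: 2q - 1 = 3, prime.
q = 3: 2q - 1 = 5, prime.
q = 5: 2q - 1 = 9 = 3 × 3, not prime.

q = 5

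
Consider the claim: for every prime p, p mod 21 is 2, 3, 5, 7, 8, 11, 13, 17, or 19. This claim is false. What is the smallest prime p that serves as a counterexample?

Check each prime p in order until the claim fails.
For p = 2, 3, 5, 7, 11, 13, 17, 19, 23, 29 the conclusion holds.
p = 31: 31 mod 21 = 10 — not in {2, 3, 5, 7, 8, 11, 13, 17, 19}.

p = 31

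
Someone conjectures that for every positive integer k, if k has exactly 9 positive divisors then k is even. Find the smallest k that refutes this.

k = 225

For k = 36, 100, 196 the conclusion holds.
k = 225: divisors of 225: 9 divisors; 225 is odd.
Hence k = 225 is a counterexample.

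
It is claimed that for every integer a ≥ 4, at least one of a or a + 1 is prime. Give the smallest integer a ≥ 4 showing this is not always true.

For a = 4, 5, 6, 7 the conclusion holds.
a = 8: 8 = 2 × 4; 9 = 3 × 3 — both composite.
Thus a = 8 disproves the claim, and no smaller a works.

a = 8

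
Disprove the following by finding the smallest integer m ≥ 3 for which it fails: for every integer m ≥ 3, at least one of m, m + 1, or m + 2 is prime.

A counterexample is any integer m ≥ 3 such that m, m + 1, m + 2 are all composite; we check each in order.
m = 3: 3 is prime.
m = 4: 5 is prime.
m = 5: 5 is prime.
m = 6: 7 is prime.
m = 7: 7 is prime.
m = 8: 8 = 2 × 4; 9 = 3 × 3; 10 = 2 × 5 — all composite.
Thus m = 8 disproves the claim, and no smaller m works.

m = 8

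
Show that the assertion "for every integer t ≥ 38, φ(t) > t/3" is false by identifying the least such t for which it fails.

t = 42

A counterexample is any integer t ≥ 38 such that the claim fails; we check each in order.
For t = 38, 39, 40, 41 the conclusion holds.
t = 42: φ(42) = 12 and 42/3 = 14, so φ(42) ≤ 42/3.
Hence t = 42 is a counterexample.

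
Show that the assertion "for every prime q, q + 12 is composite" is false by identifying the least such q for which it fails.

For q = 2, 3 the conclusion holds.
q = 5: q + 12 = 17, prime — not composite.

q = 5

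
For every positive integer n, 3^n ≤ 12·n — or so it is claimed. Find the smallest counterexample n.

n = 4

For n = 1, 2, 3 the conclusion holds.
n = 4: 3^n = 81 and 12·n = 48, so 81 > 48.
Hence n = 4 is a counterexample.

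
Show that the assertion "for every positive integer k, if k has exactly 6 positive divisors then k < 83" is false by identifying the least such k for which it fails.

For k = 12, 18, 20, 28, …, 68, 75, 76 the conclusion holds.
k = 92: τ(92) = 6; 92 ≥ 83.
Thus k = 92 disproves the claim, and no smaller k works.

k = 92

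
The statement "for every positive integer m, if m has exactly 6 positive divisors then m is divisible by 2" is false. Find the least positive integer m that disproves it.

m = 45

We need the least positive integer m for which m has exactly 6 positive divisors but m is not divisible by 2.
m = 12: τ(12) = 6; 12 mod 2 = 0.
m = 18: τ(18) = 6; 18 mod 2 = 0.
m = 20: τ(20) = 6; 20 mod 2 = 0.
m = 28: τ(28) = 6; 28 mod 2 = 0.
m = 32: τ(32) = 6; 32 mod 2 = 0.
m = 44: τ(44) = 6; 44 mod 2 = 0.
m = 45: τ(45) = 6; 45 mod 2 = 1.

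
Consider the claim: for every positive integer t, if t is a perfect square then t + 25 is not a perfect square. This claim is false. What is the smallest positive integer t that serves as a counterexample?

t = 144

Check each positive integer t in order until t is a perfect square but t + 25 is a perfect square.
For t = 1, 4, 9, 16, …, 81, 100, 121 the conclusion holds.
t = 144: 144 = 12² and 144 + 25 = 169 = 13².
Hence t = 144 is a counterexample.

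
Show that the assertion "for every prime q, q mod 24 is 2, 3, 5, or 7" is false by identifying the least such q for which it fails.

Check each prime q in order until the claim fails.
For q = 2, 3, 5, 7 the conclusion holds.
q = 11: 11 mod 24 = 11 — not in {2, 3, 5, 7}.
So q = 11 is the smallest counterexample.

q = 11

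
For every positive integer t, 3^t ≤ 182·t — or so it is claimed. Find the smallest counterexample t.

t = 7

Check each positive integer t in order until 3^t > 182·t.
The first 6 eligible values, up to t = 6, all satisfy the conclusion.
t = 7: 3^t = 2187 and 182·t = 1274, so 2187 > 1274.
Thus t = 7 disproves the claim, and no smaller t works.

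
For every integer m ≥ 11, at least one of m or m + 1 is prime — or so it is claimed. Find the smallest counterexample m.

m = 14

A counterexample is any integer m ≥ 11 such that m, m + 1 are both composite; we check each in order.
For m = 11, 12, 13 the conclusion holds.
m = 14: 14 = 2 × 7; 15 = 3 × 5 — both composite.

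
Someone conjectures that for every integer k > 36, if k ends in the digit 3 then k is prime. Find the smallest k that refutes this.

k = 63

k = 43: 43 ends in 3 and is prime.
k = 53: 53 ends in 3 and is prime.
k = 63: 63 ends in 3; 63 = 3 × 21, composite.
So k = 63 is the smallest counterexample.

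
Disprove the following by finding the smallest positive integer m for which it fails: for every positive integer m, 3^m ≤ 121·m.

We need the least positive integer m for which 3^m > 121·m.
For m = 1, 2, 3, 4, 5 the conclusion holds.
m = 6: 3^m = 729 and 121·m = 726, so 729 > 726.
So m = 6 is the smallest counterexample.

m = 6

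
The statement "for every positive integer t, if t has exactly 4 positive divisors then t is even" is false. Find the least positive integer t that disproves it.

A counterexample is any positive integer t such that t has exactly 4 positive divisors but t is odd; we check each in order.
For t = 6, 8, 10, 14 the conclusion holds.
t = 15: divisors of 15: 1, 3, 5, 15; 15 is odd.

t = 15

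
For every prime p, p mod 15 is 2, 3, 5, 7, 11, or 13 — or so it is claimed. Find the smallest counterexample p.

p = 19

We need the least prime p for which the claim fails.
The first 7 eligible values, up to p = 17, all satisfy the conclusion.
p = 19: 19 mod 15 = 4 — not in {2, 3, 5, 7, 11, 13}.
Thus p = 19 disproves the claim, and no smaller p works.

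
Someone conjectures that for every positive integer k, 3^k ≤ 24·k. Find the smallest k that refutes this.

k = 5

Check each positive integer k in order until 3^k > 24·k.
k = 1: 3^k = 3 and 24·k = 24, so 3 ≤ 24.
k = 2: 3^k = 9 and 24·k = 48, so 9 ≤ 48.
k = 3: 3^k = 27 and 24·k = 72, so 27 ≤ 72.
k = 4: 3^k = 81 and 24·k = 96, so 81 ≤ 96.
k = 5: 3^k = 243 and 24·k = 120, so 243 > 120.
Hence k = 5 is a counterexample.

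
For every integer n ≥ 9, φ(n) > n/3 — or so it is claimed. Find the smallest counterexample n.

n = 12

Check each integer n ≥ 9 in order until the claim fails.
n = 9: φ(9) = 6 and 9/3 = 3, so φ(9) > 9/3.
n = 10: φ(10) = 4 and 10/3 = 10/3, so φ(10) > 10/3.
n = 11: φ(11) = 10 and 11/3 = 11/3, so φ(11) > 11/3.
n = 12: φ(12) = 4 and 12/3 = 4, so φ(12) ≤ 12/3.
So n = 12 is the smallest counterexample.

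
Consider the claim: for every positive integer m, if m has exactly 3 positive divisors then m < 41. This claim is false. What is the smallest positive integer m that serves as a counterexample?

A counterexample is any positive integer m such that m has exactly 3 positive divisors but the claim fails; we check each in order.
For m = 4, 9, 25 the conclusion holds.
m = 49: τ(49) = 3; 49 ≥ 41.

m = 49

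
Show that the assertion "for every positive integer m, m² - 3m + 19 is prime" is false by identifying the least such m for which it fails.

We need the least positive integer m for which m² - 3m + 19 is not prime.
For m = 1, 2, 3, 4, …, 15, 16, 17 the conclusion holds.
m = 18: m² - 3m + 19 = 289 = 17 × 17, composite.
So m = 18 is the smallest counterexample.

m = 18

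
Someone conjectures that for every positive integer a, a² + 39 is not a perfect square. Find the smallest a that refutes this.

a = 5

Check each positive integer a in order until a² + 39 is a perfect square.
The first 4 eligible values, up to a = 4, all satisfy the conclusion.
a = 5: 5² + 39 = 64 = 8², a perfect square.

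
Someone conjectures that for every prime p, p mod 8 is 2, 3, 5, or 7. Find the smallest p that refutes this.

p = 17

We need the least prime p for which the claim fails.
The first 6 eligible values, up to p = 13, all satisfy the conclusion.
p = 17: 17 mod 8 = 1 — not in {2, 3, 5, 7}.
So p = 17 is the smallest counterexample.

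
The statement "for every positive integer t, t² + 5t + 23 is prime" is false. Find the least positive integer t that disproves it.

t = 14

We need the least positive integer t for which t² + 5t + 23 is not prime.
For t = 1, 2, 3, 4, …, 11, 12, 13 the conclusion holds.
t = 14: t² + 5t + 23 = 289 = 17 × 17, composite.
Thus t = 14 disproves the claim, and no smaller t works.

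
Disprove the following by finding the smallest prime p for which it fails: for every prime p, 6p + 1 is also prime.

p = 19

p = 2: 6p + 1 = 13, prime.
p = 3: 6p + 1 = 19, prime.
p = 5: 6p + 1 = 31, prime.
p = 7: 6p + 1 = 43, prime.
p = 11: 6p + 1 = 67, prime.
p = 13: 6p + 1 = 79, prime.
p = 17: 6p + 1 = 103, prime.
p = 19: 6p + 1 = 115 = 5 × 23, not prime.
Thus p = 19 disproves the claim, and no smaller p works.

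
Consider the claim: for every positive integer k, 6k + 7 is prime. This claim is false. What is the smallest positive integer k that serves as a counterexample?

A counterexample is any positive integer k such that 6k + 7 is not prime; we check each in order.
k = 1: 6k + 7 = 13, prime.
k = 2: 6k + 7 = 19, prime.
k = 3: 6k + 7 = 25 = 5 × 5, composite.
So k = 3 is the smallest counterexample.

k = 3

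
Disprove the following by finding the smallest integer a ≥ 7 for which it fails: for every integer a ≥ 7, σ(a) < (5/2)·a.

a = 24

A counterexample is any integer a ≥ 7 such that the claim fails; we check each in order.
For a = 7, 8, 9, 10, …, 21, 22, 23 the conclusion holds.
a = 24: σ(24) = 60; 60 ≥ 60.
So a = 24 is the smallest counterexample.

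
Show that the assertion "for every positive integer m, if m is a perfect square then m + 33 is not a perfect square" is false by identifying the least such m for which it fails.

m = 1: 1 + 33 = 34, not a perfect square.
m = 4: 4 + 33 = 37, not a perfect square.
m = 9: 9 + 33 = 42, not a perfect square.
m = 16: 16 = 4² and 16 + 33 = 49 = 7².
So m = 16 is the smallest counterexample.

m = 16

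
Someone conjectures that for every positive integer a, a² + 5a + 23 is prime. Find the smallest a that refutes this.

a = 14

Check each positive integer a in order until a² + 5a + 23 is not prime.
For a = 1, 2, 3, 4, …, 11, 12, 13 the conclusion holds.
a = 14: a² + 5a + 23 = 289 = 17 × 17, composite.
Thus a = 14 disproves the claim, and no smaller a works.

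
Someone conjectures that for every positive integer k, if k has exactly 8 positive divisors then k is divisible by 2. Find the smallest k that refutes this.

k = 105

We need the least positive integer k for which k has exactly 8 positive divisors but k is not divisible by 2.
The first 12 eligible values, up to k = 104, all satisfy the conclusion.
k = 105: τ(105) = 8; 105 mod 2 = 1.
So k = 105 is the smallest counterexample.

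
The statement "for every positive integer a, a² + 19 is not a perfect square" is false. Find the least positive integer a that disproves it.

Check each positive integer a in order until a² + 19 is a perfect square.
a = 1: 1² + 19 = 20, not a perfect square.
a = 2: 2² + 19 = 23, not a perfect square.
a = 3: 3² + 19 = 28, not a perfect square.
a = 4: 4² + 19 = 35, not a perfect square.
a = 5: 5² + 19 = 44, not a perfect square.
a = 6: 6² + 19 = 55, not a perfect square.
a = 7: 7² + 19 = 68, not a perfect square.
a = 8: 8² + 19 = 83, not a perfect square.
a = 9: 9² + 19 = 100 = 10², a perfect square.
Hence a = 9 is a counterexample.

a = 9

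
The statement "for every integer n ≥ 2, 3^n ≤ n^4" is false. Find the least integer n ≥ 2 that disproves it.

n = 8

Check each integer n ≥ 2 in order until 3^n > n^4.
The first 6 eligible values, up to n = 7, all satisfy the conclusion.
n = 8: 3^n = 6561 and n^4 = 4096, so 6561 > 4096.
Thus n = 8 disproves the claim, and no smaller n works.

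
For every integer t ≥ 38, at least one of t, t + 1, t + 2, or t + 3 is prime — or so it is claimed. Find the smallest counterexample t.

Check each integer t ≥ 38 in order until t, t + 1, t + 2, t + 3 are all composite.
For t = 38, 39, 40, 41, 42, 43, 44, 45, 46, 47 the conclusion holds.
t = 48: 48 = 2 × 24; 49 = 7 × 7; 50 = 2 × 25; 51 = 3 × 17 — all composite.
So t = 48 is the smallest counterexample.

t = 48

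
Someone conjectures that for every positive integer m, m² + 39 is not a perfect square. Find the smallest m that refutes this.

We need the least positive integer m for which m² + 39 is a perfect square.
For m = 1, 2, 3, 4 the conclusion holds.
m = 5: 5² + 39 = 64 = 8², a perfect square.

m = 5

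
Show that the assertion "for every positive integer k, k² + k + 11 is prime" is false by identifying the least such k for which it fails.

Check each positive integer k in order until k² + k + 11 is not prime.
The first 9 eligible values, up to k = 9, all satisfy the conclusion.
k = 10: k² + k + 11 = 121 = 11 × 11, composite.

k = 10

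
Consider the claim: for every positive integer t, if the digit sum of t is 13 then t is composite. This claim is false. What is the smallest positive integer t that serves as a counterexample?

t = 67

A counterexample is any positive integer t such that the digit sum of t is 13 but t is prime; we check each in order.
t = 49: digit sum 13; 49 is composite.
t = 58: digit sum 13; 58 is composite.
t = 67: digit sum 13; 67 is prime, not composite.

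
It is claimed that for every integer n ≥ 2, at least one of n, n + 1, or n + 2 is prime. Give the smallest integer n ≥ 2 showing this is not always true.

We need the least integer n ≥ 2 for which n, n + 1, n + 2 are all composite.
For n = 2, 3, 4, 5, 6, 7 the conclusion holds.
n = 8: 8 = 2 × 4; 9 = 3 × 3; 10 = 2 × 5 — all composite.

n = 8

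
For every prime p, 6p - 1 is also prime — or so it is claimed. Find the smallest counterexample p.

The first 4 eligible values, up to p = 7, all satisfy the conclusion.
p = 11: 6p - 1 = 65 = 5 × 13, not prime.

p = 11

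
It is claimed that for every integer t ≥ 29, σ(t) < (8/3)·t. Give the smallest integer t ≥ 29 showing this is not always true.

t = 60

A counterexample is any integer t ≥ 29 such that the claim fails; we check each in order.
The first 31 eligible values, up to t = 59, all satisfy the conclusion.
t = 60: σ(60) = 168; 168 ≥ 160.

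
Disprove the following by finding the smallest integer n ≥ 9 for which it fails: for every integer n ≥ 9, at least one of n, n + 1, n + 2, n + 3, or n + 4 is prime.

n = 24

We need the least integer n ≥ 9 for which n, n + 1, n + 2, n + 3, n + 4 are all composite.
The first 15 eligible values, up to n = 23, all satisfy the conclusion.
n = 24: 24 = 2 × 12; 25 = 5 × 5; 26 = 2 × 13; 27 = 3 × 9; 28 = 2 × 14 — all composite.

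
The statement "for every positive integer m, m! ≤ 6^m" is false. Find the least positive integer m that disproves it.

m = 14

For m = 1, 2, 3, 4, …, 11, 12, 13 the conclusion holds.
m = 14: m! = 87178291200 and 6^m = 78364164096, so 87178291200 > 78364164096.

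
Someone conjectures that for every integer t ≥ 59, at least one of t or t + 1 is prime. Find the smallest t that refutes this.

We need the least integer t ≥ 59 for which t, t + 1 are both composite.
t = 59: 59 is prime.
t = 60: 61 is prime.
t = 61: 61 is prime.
t = 62: 62 = 2 × 31; 63 = 3 × 21 — both composite.

t = 62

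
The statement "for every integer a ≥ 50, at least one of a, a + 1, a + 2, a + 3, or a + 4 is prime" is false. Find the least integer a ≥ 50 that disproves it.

a = 50: 53 is prime.
a = 51: 53 is prime.
a = 52: 53 is prime.
a = 53: 53 is prime.
a = 54: 54 = 2 × 27; 55 = 5 × 11; 56 = 2 × 28; 57 = 3 × 19; 58 = 2 × 29 — all composite.

a = 54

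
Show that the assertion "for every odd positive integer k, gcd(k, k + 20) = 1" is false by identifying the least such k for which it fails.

k = 5

Check each odd positive integer k in order until gcd(k, k + 20) > 1.
For k = 1, 3 the conclusion holds.
k = 5: gcd(5, 25) = 5.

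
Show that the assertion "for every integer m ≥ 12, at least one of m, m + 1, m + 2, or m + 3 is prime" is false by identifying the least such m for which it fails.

The first 12 eligible values, up to m = 23, all satisfy the conclusion.
m = 24: 24 = 2 × 12; 25 = 5 × 5; 26 = 2 × 13; 27 = 3 × 9 — all composite.
So m = 24 is the smallest counterexample.

m = 24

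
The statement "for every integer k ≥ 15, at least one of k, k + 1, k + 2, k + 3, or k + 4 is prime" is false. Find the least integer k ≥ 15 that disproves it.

For k = 15, 16, 17, 18, 19, 20, 21, 22, 23 the conclusion holds.
k = 24: 24 = 2 × 12; 25 = 5 × 5; 26 = 2 × 13; 27 = 3 × 9; 28 = 2 × 14 — all composite.
Hence k = 24 is a counterexample.

k = 24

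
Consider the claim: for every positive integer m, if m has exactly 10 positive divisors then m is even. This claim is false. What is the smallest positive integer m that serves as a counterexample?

m = 405

The first 9 eligible values, up to m = 368, all satisfy the conclusion.
m = 405: divisors of 405: 10 divisors; 405 is odd.
So m = 405 is the smallest counterexample.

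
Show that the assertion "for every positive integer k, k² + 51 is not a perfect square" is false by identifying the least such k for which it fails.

A counterexample is any positive integer k such that k² + 51 is a perfect square; we check each in order.
For k = 1, 2, 3, 4, 5, 6 the conclusion holds.
k = 7: 7² + 51 = 100 = 10², a perfect square.
So k = 7 is the smallest counterexample.

k = 7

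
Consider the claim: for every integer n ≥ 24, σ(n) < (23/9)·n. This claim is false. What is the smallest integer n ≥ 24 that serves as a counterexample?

For n = 24, 25, 26, 27, …, 45, 46, 47 the conclusion holds.
n = 48: σ(48) = 124; 124 ≥ 368/3.

n = 48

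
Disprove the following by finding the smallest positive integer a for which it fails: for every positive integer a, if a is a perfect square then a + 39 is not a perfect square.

We need the least positive integer a for which a is a perfect square but a + 39 is a perfect square.
a = 1: 1 + 39 = 40, not a perfect square.
a = 4: 4 + 39 = 43, not a perfect square.
a = 9: 9 + 39 = 48, not a perfect square.
a = 16: 16 + 39 = 55, not a perfect square.
a = 25: 25 = 5² and 25 + 39 = 64 = 8².

a = 25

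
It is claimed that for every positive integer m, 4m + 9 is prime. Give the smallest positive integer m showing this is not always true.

m = 3

A counterexample is any positive integer m such that 4m + 9 is not prime; we check each in order.
m = 1: 4m + 9 = 13, prime.
m = 2: 4m + 9 = 17, prime.
m = 3: 4m + 9 = 21 = 3 × 7, composite.
Thus m = 3 disproves the claim, and no smaller m works.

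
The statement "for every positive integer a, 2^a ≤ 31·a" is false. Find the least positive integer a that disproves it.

A counterexample is any positive integer a such that 2^a > 31·a; we check each in order.
The first 7 eligible values, up to a = 7, all satisfy the conclusion.
a = 8: 2^a = 256 and 31·a = 248, so 256 > 248.

a = 8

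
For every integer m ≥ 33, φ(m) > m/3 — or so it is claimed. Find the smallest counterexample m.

m = 36

m = 33: φ(33) = 20 and 33/3 = 11, so φ(33) > 33/3.
m = 34: φ(34) = 16 and 34/3 = 34/3, so φ(34) > 34/3.
m = 35: φ(35) = 24 and 35/3 = 35/3, so φ(35) > 35/3.
m = 36: φ(36) = 12 and 36/3 = 12, so φ(36) ≤ 36/3.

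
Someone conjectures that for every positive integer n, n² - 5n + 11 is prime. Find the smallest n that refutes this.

We need the least positive integer n for which n² - 5n + 11 is not prime.
n = 1: n² - 5n + 11 = 7, prime.
n = 2: n² - 5n + 11 = 5, prime.
n = 3: n² - 5n + 11 = 5, prime.
n = 4: n² - 5n + 11 = 7, prime.
n = 5: n² - 5n + 11 = 11, prime.
n = 6: n² - 5n + 11 = 17, prime.
n = 7: n² - 5n + 11 = 25 = 5 × 5, composite.

n = 7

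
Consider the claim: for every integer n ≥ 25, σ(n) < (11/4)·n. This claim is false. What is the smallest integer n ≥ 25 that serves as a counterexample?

n = 60

Check each integer n ≥ 25 in order until the claim fails.
For n = 25, 26, 27, 28, …, 57, 58, 59 the conclusion holds.
n = 60: σ(60) = 168; 168 ≥ 165.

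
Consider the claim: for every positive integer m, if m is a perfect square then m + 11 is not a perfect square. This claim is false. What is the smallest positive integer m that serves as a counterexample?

m = 25

A counterexample is any positive integer m such that m is a perfect square but m + 11 is a perfect square; we check each in order.
For m = 1, 4, 9, 16 the conclusion holds.
m = 25: 25 = 5² and 25 + 11 = 36 = 6².
So m = 25 is the smallest counterexample.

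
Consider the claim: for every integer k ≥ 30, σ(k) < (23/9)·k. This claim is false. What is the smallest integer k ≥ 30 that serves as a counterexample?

k = 48

Check each integer k ≥ 30 in order until the claim fails.
For k = 30, 31, 32, 33, …, 45, 46, 47 the conclusion holds.
k = 48: σ(48) = 124; 124 ≥ 368/3.
So k = 48 is the smallest counterexample.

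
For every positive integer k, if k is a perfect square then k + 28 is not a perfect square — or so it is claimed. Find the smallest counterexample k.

Check each positive integer k in order until k is a perfect square but k + 28 is a perfect square.
The first 5 eligible values, up to k = 25, all satisfy the conclusion.
k = 36: 36 = 6² and 36 + 28 = 64 = 8².
So k = 36 is the smallest counterexample.

k = 36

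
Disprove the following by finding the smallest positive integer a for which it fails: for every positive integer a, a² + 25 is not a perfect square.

a = 12

Check each positive integer a in order until a² + 25 is a perfect square.
For a = 1, 2, 3, 4, …, 9, 10, 11 the conclusion holds.
a = 12: 12² + 25 = 169 = 13², a perfect square.
Hence a = 12 is a counterexample.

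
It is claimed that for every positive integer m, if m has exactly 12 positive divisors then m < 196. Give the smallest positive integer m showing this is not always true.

m = 198

We need the least positive integer m for which m has exactly 12 positive divisors but the claim fails.
For m = 60, 72, 84, 90, …, 150, 156, 160 the conclusion holds.
m = 198: τ(198) = 12; 198 ≥ 196.
Hence m = 198 is a counterexample.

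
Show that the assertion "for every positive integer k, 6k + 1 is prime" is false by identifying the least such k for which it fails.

k = 4

We need the least positive integer k for which 6k + 1 is not prime.
For k = 1, 2, 3 the conclusion holds.
k = 4: 6k + 1 = 25 = 5 × 5, composite.
Hence k = 4 is a counterexample.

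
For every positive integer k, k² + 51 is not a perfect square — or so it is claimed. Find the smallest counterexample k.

We need the least positive integer k for which k² + 51 is a perfect square.
k = 1: 1² + 51 = 52, not a perfect square.
k = 2: 2² + 51 = 55, not a perfect square.
k = 3: 3² + 51 = 60, not a perfect square.
k = 4: 4² + 51 = 67, not a perfect square.
k = 5: 5² + 51 = 76, not a perfect square.
k = 6: 6² + 51 = 87, not a perfect square.
k = 7: 7² + 51 = 100 = 10², a perfect square.
So k = 7 is the smallest counterexample.

k = 7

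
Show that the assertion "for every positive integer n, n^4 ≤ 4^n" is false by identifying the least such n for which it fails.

n = 3

A counterexample is any positive integer n such that n^4 > 4^n; we check each in order.
For n = 1, 2 the conclusion holds.
n = 3: n^4 = 81 and 4^n = 64, so 81 > 64.
So n = 3 is the smallest counterexample.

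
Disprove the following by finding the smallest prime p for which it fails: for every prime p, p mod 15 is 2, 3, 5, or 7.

p = 11

A counterexample is any prime p such that the claim fails; we check each in order.
p = 2: 2 mod 15 = 2.
p = 3: 3 mod 15 = 3.
p = 5: 5 mod 15 = 5.
p = 7: 7 mod 15 = 7.
p = 11: 11 mod 15 = 11 — not in {2, 3, 5, 7}.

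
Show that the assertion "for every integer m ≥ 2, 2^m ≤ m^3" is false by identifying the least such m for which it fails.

m = 10

Check each integer m ≥ 2 in order until 2^m > m^3.
For m = 2, 3, 4, 5, 6, 7, 8, 9 the conclusion holds.
m = 10: 2^m = 1024 and m^3 = 1000, so 1024 > 1000.
So m = 10 is the smallest counterexample.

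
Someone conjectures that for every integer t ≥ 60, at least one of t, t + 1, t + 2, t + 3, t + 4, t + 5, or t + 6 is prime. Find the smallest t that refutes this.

Check each integer t ≥ 60 in order until t, t + 1, t + 2, t + 3, t + 4, t + 5, t + 6 are all composite.
For t = 60, 61, 62, 63, …, 87, 88, 89 the conclusion holds.
t = 90: 90 = 2 × 45; 91 = 7 × 13; 92 = 2 × 46; 93 = 3 × 31; 94 = 2 × 47; 95 = 5 × 19; 96 = 2 × 48 — all composite.
Hence t = 90 is a counterexample.

t = 90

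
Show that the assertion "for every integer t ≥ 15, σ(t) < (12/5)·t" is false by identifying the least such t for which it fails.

t = 24

Check each integer t ≥ 15 in order until the claim fails.
For t = 15, 16, 17, 18, 19, 20, 21, 22, 23 the conclusion holds.
t = 24: σ(24) = 60; 60 ≥ 288/5.
Thus t = 24 disproves the claim, and no smaller t works.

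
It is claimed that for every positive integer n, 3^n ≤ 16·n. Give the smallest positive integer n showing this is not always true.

n = 1: 3^n = 3 and 16·n = 16, so 3 ≤ 16.
n = 2: 3^n = 9 and 16·n = 32, so 9 ≤ 32.
n = 3: 3^n = 27 and 16·n = 48, so 27 ≤ 48.
n = 4: 3^n = 81 and 16·n = 64, so 81 > 64.
Hence n = 4 is a counterexample.

n = 4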